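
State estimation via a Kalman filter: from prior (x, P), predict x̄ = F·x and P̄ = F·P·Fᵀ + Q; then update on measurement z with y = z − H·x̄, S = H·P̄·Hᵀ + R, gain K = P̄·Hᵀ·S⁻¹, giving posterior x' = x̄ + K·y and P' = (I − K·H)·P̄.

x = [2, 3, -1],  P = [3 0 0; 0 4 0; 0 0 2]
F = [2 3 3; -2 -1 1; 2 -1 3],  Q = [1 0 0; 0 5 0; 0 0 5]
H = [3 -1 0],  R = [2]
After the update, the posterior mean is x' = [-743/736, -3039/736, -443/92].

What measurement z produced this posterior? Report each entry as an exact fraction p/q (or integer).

x̄ = F·x = [10, -8, -2]
P̄ = F·P·Fᵀ + Q = [67 -18 18; -18 23 -2; 18 -2 39]
S = H·P̄·Hᵀ + R = [736]
K = P̄·Hᵀ·S⁻¹ = [219/736; -77/736; 7/92]
x' − x̄ = [-8103/736, 2849/736, -259/92] = K·y
y = (KᵀK)⁻¹·Kᵀ·(x' − x̄) = [-37]
z = y + H·x̄ = [-37] + [38] = [1]

z = [1]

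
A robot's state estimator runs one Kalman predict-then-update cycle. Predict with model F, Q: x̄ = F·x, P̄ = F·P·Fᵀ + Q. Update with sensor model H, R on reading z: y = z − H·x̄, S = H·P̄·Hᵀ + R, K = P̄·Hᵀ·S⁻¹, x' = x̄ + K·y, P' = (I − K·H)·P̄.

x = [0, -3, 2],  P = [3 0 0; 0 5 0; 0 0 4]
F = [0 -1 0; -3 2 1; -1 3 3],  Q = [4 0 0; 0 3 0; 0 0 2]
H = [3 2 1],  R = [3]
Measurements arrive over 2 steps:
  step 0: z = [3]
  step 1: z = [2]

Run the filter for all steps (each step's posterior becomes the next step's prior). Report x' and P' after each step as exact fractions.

step 0: x̄ = F·x = [3, -4, -3]
step 0: P̄ = F·P·Fᵀ + Q = [9 -10 -15; -10 54 51; -15 51 86]
step 0: y = z − H·x̄ = [5]
step 0: S = H·P̄·Hᵀ + R = [380]
step 0: K = P̄·Hᵀ·S⁻¹ = [-2/95; 129/380; 143/380]
step 0: x' = x̄ + K·y = [55/19, -175/76, -85/76]
step 0: P' = (I − K·H)·P̄ = [839/95 -692/95 -1139/95; -692/95 3879/380 933/380; -1139/95 933/380 12231/380]
step 1: x̄ = F·x = [175/76, -1095/76, -250/19]
step 1: P̄ = F·P·Fᵀ + Q = [5399/380 -3399/76 -4301/95; -3399/76 24675/76 7722/19; -4301/95 7722/19 52461/95]
step 1: y = z − H·x̄ = [2817/76]
step 1: S = H·P̄·Hᵀ + R = [1063671/380]
step 1: K = P̄·Hᵀ·S⁻¹ = [-34997/1063671; 116735/354557; 155704/354557]
step 1: x' = x̄ + K·y = [384017/354557, -781545/354557, 1106068/354557]
step 1: P' = (I − K·H)·P̄ = [11889394/1063671 -5106109/354557 -1712173/354557; -5106109/354557 7532340/354557 603852/354557; -1712173/354557 603852/354557 4395927/354557]

step 0: x' = [55/19, -175/76, -85/76], P' = [839/95 -692/95 -1139/95; -692/95 3879/380 933/380; -1139/95 933/380 12231/380]
step 1: x' = [384017/354557, -781545/354557, 1106068/354557], P' = [11889394/1063671 -5106109/354557 -1712173/354557; -5106109/354557 7532340/354557 603852/354557; -1712173/354557 603852/354557 4395927/354557]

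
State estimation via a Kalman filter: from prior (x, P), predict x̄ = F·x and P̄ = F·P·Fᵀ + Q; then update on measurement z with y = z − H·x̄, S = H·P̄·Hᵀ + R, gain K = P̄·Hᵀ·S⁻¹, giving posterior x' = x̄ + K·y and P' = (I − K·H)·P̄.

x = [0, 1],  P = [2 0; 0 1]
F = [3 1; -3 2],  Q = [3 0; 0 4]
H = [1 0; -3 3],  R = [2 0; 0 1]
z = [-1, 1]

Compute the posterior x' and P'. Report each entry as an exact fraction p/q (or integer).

x̄ = F·x = [1, 2]
P̄ = F·P·Fᵀ + Q = [22 -16; -16 26]
y = z − H·x̄ = [-2, -2]
S = H·P̄·Hᵀ + R = [24 -114; -114 721]
K = P̄·Hᵀ·S⁻¹ = [1433/2154 -19/359; 707/1077 100/359]
x' = x̄ + K·y = [-242/1077, 140/1077]
P' = (I − K·H)·P̄ = [1433/1077 1414/1077; 1414/1077 1514/1077]

x' = [-242/1077, 140/1077]
P' = [1433/1077 1414/1077; 1414/1077 1514/1077]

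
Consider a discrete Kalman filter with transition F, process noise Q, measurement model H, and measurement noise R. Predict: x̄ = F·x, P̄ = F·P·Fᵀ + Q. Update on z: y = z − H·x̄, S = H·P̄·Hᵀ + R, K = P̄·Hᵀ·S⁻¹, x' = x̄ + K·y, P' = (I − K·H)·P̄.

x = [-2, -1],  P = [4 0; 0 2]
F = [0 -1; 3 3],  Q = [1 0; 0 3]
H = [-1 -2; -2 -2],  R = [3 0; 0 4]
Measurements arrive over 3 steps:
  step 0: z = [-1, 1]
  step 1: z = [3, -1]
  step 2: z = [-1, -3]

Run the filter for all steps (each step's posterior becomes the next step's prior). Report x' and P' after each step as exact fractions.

step 0: x' = [-97/326, 36/163], P' = [318/163 -231/163; -231/163 237/163]
step 1: x' = [10782/14443, -32667/28886], P' = [23964/14443 -16314/14443; -16314/14443 16986/14443]
step 2: x' = [164744/112133, -213804/1233463], P' = [172110/112133 -117363/112133; -117363/112133 1382637/1233463]

step 0: x̄ = F·x = [1, -9]
step 0: P̄ = F·P·Fᵀ + Q = [3 -6; -6 57]
step 0: y = z − H·x̄ = [-18, -15]
step 0: S = H·P̄·Hᵀ + R = [210 198; 198 196]
step 0: K = P̄·Hᵀ·S⁻¹ = [48/163 -87/326; -81/163 -3/163]
step 0: x' = x̄ + K·y = [-97/326, 36/163]
step 0: P' = (I − K·H)·P̄ = [318/163 -231/163; -231/163 237/163]
step 1: x̄ = F·x = [-36/163, -75/326]
step 1: P̄ = F·P·Fᵀ + Q = [400/163 -18/163; -18/163 1326/163]
step 1: y = z − H·x̄ = [378/163, -310/163]
step 1: S = H·P̄·Hᵀ + R = [6121/163 5996/163; 5996/163 7412/163]
step 1: K = P̄·Hᵀ·S⁻¹ = [2888/14443 -3825/14443; -5886/14443 -336/14443]
step 1: x' = x̄ + K·y = [10782/14443, -32667/28886]
step 1: P' = (I − K·H)·P̄ = [23964/14443 -16314/14443; -16314/14443 16986/14443]
step 2: x̄ = F·x = [32667/28886, -33309/28886]
step 2: P̄ = F·P·Fᵀ + Q = [31429/14443 -2016/14443; -2016/14443 118227/14443]
step 2: y = z − H·x̄ = [-62837/28886, -43971/14443]
step 2: S = H·P̄·Hᵀ + R = [539602/14443 523670/14443; 523670/14443 640268/14443]
step 2: K = P̄·Hᵀ·S⁻¹ = [20872/112133 -7821/32038; -491427/1233463 -6546/176209]
step 2: x' = x̄ + K·y = [164744/112133, -213804/1233463]
step 2: P' = (I − K·H)·P̄ = [172110/112133 -117363/112133; -117363/112133 1382637/1233463]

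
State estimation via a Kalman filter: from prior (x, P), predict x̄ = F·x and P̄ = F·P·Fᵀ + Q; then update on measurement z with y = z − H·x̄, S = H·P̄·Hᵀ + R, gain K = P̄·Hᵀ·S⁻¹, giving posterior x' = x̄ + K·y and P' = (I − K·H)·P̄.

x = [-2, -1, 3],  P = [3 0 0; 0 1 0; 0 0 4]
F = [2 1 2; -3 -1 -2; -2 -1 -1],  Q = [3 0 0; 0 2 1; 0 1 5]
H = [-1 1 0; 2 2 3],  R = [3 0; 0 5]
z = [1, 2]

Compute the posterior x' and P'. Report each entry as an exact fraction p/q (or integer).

x̄ = F·x = [1, 1, 2]
P̄ = F·P·Fᵀ + Q = [32 -35 -21; -35 46 28; -21 28 22]
y = z − H·x̄ = [1, -8]
S = H·P̄·Hᵀ + R = [151 175; 175 319]
K = P̄·Hᵀ·S⁻¹ = [-4649/8772 653/8772; 7289/17544 1831/17544; 1631/17544 3505/17544]
x' = x̄ + K·y = [-367/2924, 3395/5848, 2893/5848]
P' = (I − K·H)·P̄ = [7139/4386 331/8772 -8651/8772; 331/8772 22529/17544 -12409/17544; -8651/8772 -12409/17544 25649/17544]

x' = [-367/2924, 3395/5848, 2893/5848]
P' = [7139/4386 331/8772 -8651/8772; 331/8772 22529/17544 -12409/17544; -8651/8772 -12409/17544 25649/17544]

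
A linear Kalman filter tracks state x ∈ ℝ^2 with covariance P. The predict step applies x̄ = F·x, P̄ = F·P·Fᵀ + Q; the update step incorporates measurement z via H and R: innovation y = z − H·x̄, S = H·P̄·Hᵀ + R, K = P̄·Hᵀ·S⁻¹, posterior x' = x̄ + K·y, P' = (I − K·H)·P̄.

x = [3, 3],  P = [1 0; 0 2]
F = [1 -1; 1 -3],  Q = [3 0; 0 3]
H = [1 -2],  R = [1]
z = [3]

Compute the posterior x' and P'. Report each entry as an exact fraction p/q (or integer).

x̄ = F·x = [0, -6]
P̄ = F·P·Fᵀ + Q = [6 7; 7 22]
y = z − H·x̄ = [-9]
S = H·P̄·Hᵀ + R = [67]
K = P̄·Hᵀ·S⁻¹ = [-8/67; -37/67]
x' = x̄ + K·y = [72/67, -69/67]
P' = (I − K·H)·P̄ = [338/67 173/67; 173/67 105/67]

x' = [72/67, -69/67]
P' = [338/67 173/67; 173/67 105/67]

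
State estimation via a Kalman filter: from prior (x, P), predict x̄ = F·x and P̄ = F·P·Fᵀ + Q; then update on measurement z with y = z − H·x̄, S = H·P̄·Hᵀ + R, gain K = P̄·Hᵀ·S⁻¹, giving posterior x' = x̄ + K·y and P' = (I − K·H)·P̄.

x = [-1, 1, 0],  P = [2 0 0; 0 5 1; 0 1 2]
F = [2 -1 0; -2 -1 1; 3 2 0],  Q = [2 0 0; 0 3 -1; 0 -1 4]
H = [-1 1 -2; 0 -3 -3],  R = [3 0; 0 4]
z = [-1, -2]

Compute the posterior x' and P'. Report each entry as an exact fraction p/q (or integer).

x̄ = F·x = [-3, 1, -1]
P̄ = F·P·Fᵀ + Q = [15 -4 2; -4 16 -21; 2 -21 42]
y = z − H·x̄ = [-7, -2]
S = H·P̄·Hᵀ + R = [302 135; 135 148]
K = P̄·Hᵀ·S⁻¹ = [-4214/26471 4917/26471; 7151/26471 -3840/26471; -7331/26471 -4581/26471]
x' = x̄ + K·y = [-59749/26471, -15906/26471, 34008/26471]
P' = (I − K·H)·P̄ = [270641/26471 81629/26471 -88185/26471; 81629/26471 37774/26471 -32654/26471; -88185/26471 -32654/26471 38762/26471]

x' = [-59749/26471, -15906/26471, 34008/26471]
P' = [270641/26471 81629/26471 -88185/26471; 81629/26471 37774/26471 -32654/26471; -88185/26471 -32654/26471 38762/26471]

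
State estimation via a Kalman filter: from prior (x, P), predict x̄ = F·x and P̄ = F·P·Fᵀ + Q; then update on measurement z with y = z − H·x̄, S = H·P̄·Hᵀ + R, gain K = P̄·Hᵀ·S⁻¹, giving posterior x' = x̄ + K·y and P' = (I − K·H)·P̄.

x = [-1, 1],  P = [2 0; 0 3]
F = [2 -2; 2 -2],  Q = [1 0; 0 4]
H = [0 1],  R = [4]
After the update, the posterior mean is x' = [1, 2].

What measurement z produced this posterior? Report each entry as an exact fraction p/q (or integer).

z = [3]

x̄ = F·x = [-4, -4]
P̄ = F·P·Fᵀ + Q = [21 20; 20 24]
S = H·P̄·Hᵀ + R = [28]
K = P̄·Hᵀ·S⁻¹ = [5/7; 6/7]
x' − x̄ = [5, 6] = K·y
y = (KᵀK)⁻¹·Kᵀ·(x' − x̄) = [7]
z = y + H·x̄ = [7] + [-4] = [3]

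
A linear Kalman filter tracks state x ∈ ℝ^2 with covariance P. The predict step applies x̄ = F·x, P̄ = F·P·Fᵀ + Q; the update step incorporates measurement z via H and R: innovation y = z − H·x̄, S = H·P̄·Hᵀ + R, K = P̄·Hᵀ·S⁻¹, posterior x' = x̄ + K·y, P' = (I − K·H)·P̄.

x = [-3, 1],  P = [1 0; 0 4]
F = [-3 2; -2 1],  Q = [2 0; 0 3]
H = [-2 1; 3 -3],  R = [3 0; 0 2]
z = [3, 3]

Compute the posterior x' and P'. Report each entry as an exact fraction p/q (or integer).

x̄ = F·x = [11, 7]
P̄ = F·P·Fᵀ + Q = [27 14; 14 11]
y = z − H·x̄ = [18, -9]
S = H·P̄·Hᵀ + R = [66 -69; -69 92]
K = P̄·Hᵀ·S⁻¹ = [-43/57 -62/437; -41/57 -193/437]
x' = x̄ + K·y = [-569/437, -862/437]
P' = (I − K·H)·P̄ = [3091/1311 3215/1311; 3215/1311 3601/1311]

x' = [-569/437, -862/437]
P' = [3091/1311 3215/1311; 3215/1311 3601/1311]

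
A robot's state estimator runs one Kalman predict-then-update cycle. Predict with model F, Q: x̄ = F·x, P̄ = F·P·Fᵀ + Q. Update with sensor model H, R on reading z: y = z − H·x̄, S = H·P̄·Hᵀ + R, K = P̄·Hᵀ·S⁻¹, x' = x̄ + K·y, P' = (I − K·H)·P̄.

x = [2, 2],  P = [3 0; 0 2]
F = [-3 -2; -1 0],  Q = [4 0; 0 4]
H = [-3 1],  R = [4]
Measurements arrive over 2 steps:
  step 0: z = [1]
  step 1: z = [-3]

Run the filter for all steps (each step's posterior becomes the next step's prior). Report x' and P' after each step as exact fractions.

step 0: x' = [-41/77, -19/77], P' = [87/77 153/77; 153/77 439/77]
step 1: x' = [22769/19724, 8713/19724], P' = [9645/9862 15453/9862; 15453/9862 45053/9862]

step 0: x̄ = F·x = [-10, -2]
step 0: P̄ = F·P·Fᵀ + Q = [39 9; 9 7]
step 0: y = z − H·x̄ = [-27]
step 0: S = H·P̄·Hᵀ + R = [308]
step 0: K = P̄·Hᵀ·S⁻¹ = [-27/77; -5/77]
step 0: x' = x̄ + K·y = [-41/77, -19/77]
step 0: P' = (I − K·H)·P̄ = [87/77 153/77; 153/77 439/77]
step 1: x̄ = F·x = [23/11, 41/77]
step 1: P̄ = F·P·Fᵀ + Q = [669/11 81/11; 81/11 395/77]
step 1: y = z − H·x̄ = [211/77]
step 1: S = H·P̄·Hᵀ + R = [39448/77]
step 1: K = P̄·Hᵀ·S⁻¹ = [-6741/19724; -653/19724]
step 1: x' = x̄ + K·y = [22769/19724, 8713/19724]
step 1: P' = (I − K·H)·P̄ = [9645/9862 15453/9862; 15453/9862 45053/9862]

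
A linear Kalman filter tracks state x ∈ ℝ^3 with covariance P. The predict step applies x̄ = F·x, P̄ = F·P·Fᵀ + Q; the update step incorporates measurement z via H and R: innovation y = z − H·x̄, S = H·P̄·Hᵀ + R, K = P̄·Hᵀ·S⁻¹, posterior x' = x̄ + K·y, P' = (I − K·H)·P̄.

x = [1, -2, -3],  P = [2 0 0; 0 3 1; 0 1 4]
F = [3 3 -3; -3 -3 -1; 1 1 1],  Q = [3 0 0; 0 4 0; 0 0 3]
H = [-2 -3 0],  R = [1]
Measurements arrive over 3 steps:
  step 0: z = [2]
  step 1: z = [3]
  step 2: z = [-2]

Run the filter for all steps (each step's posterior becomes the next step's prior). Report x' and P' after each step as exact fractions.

step 0: x' = [150/59, -138/59, 16/59], P' = [28551/472 -19017/472 4629/472; -19017/472 12719/472 -3107/472; 4629/472 -3107/472 2639/472]
step 1: x' = [-69927/348199, -301589/348199, 162617/348199], P' = [19187040/348199 -12785505/348199 3246057/348199; -12785505/348199 8558403/348199 -2181279/348199; 3246057/348199 -2181279/348199 1956288/348199]
step 2: x' = [-1113848595/252588988, 910609921/252588988, -262345707/252588988], P' = [13071650745/252588988 -8709042807/252588988 2188995957/252588988; -8709042807/252588988 5830461277/252588988 -1471633047/252588988; 2188995957/252588988 -1471633047/252588988 1387101417/252588988]

step 0: x̄ = F·x = [6, 6, -4]
step 0: P̄ = F·P·Fᵀ + Q = [66 -27 3; -27 59 -23; 3 -23 14]
step 0: y = z − H·x̄ = [32]
step 0: S = H·P̄·Hᵀ + R = [472]
step 0: K = P̄·Hᵀ·S⁻¹ = [-51/472; -123/472; 63/472]
step 0: x' = x̄ + K·y = [150/59, -138/59, 16/59]
step 0: P' = (I − K·H)·P̄ = [28551/472 -19017/472 4629/472; -19017/472 12719/472 -3107/472; 4629/472 -3107/472 2639/472]
step 1: x̄ = F·x = [-12/59, -52/59, 28/59]
step 1: P̄ = F·P·Fᵀ + Q = [26895/472 -12075/472 1791/472; -12075/472 42783/472 -18435/472; 1791/472 -18435/472 10335/472]
step 1: y = z − H·x̄ = [-3/59]
step 1: S = H·P̄·Hᵀ + R = [348199/472]
step 1: K = P̄·Hᵀ·S⁻¹ = [-17565/348199; -104199/348199; 51723/348199]
step 1: x' = x̄ + K·y = [-69927/348199, -301589/348199, 162617/348199]
step 1: P' = (I − K·H)·P̄ = [19187040/348199 -12785505/348199 3246057/348199; -12785505/348199 8558403/348199 -2181279/348199; 3246057/348199 -2181279/348199 1956288/348199]
step 2: x̄ = F·x = [-1602399/348199, 951931/348199, -208899/348199]
step 2: P̄ = F·P·Fᵀ + Q = [19055082/348199 -7312365/348199 654435/348199; -7312365/348199 29307649/348199 -12738699/348199; 654435/348199 -12738699/348199 7304874/348199]
step 2: y = z − H·x̄ = [-1045403/348199]
step 2: S = H·P̄·Hᵀ + R = [252588988/348199]
step 2: K = P̄·Hᵀ·S⁻¹ = [-16173069/252588988; -73298217/252588988; 36907227/252588988]
step 2: x' = x̄ + K·y = [-1113848595/252588988, 910609921/252588988, -262345707/252588988]
step 2: P' = (I − K·H)·P̄ = [13071650745/252588988 -8709042807/252588988 2188995957/252588988; -8709042807/252588988 5830461277/252588988 -1471633047/252588988; 2188995957/252588988 -1471633047/252588988 1387101417/252588988]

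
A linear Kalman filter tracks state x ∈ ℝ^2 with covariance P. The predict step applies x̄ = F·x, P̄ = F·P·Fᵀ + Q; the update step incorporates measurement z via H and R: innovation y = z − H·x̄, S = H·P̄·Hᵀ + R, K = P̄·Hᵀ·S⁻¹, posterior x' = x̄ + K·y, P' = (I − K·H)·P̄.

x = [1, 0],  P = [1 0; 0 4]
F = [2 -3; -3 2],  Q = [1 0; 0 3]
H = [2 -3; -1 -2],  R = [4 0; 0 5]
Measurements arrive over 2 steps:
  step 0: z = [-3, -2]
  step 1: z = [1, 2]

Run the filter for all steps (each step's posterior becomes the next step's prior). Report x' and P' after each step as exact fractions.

step 0: x' = [-769/2023, 1525/2023], P' = [3987/4046 607/2023; 607/2023 814/2023]
step 1: x' = [-7477659/9622598, -3431918/4811299], P' = [7664281/9622598 1130591/4811299; 1130591/4811299 1828382/4811299]

step 0: x̄ = F·x = [2, -3]
step 0: P̄ = F·P·Fᵀ + Q = [41 -30; -30 28]
step 0: y = z − H·x̄ = [-16, -6]
step 0: S = H·P̄·Hᵀ + R = [780 116; 116 38]
step 0: K = P̄·Hᵀ·S⁻¹ = [1083/4046 -1283/4046; -307/2023 -447/2023]
step 0: x' = x̄ + K·y = [-769/2023, 1525/2023]
step 0: P' = (I − K·H)·P̄ = [3987/4046 607/2023; 607/2023 814/2023]
step 1: x̄ = F·x = [-6113/2023, 5357/2023]
step 1: P̄ = F·P·Fᵀ + Q = [10039/2023 -8954/2023; -8954/2023 39965/4046]
step 1: y = z − H·x̄ = [30320/2023, 8647/2023]
step 1: S = H·P̄·Hᵀ + R = [671077/4046 108771/2023; 108771/2023 64268/2023]
step 1: K = P̄·Hᵀ·S⁻¹ = [1068127/4811299 -2437329/9622598; -805991/4811299 -957471/4811299]
step 1: x' = x̄ + K·y = [-7477659/9622598, -3431918/4811299]
step 1: P' = (I − K·H)·P̄ = [7664281/9622598 1130591/4811299; 1130591/4811299 1828382/4811299]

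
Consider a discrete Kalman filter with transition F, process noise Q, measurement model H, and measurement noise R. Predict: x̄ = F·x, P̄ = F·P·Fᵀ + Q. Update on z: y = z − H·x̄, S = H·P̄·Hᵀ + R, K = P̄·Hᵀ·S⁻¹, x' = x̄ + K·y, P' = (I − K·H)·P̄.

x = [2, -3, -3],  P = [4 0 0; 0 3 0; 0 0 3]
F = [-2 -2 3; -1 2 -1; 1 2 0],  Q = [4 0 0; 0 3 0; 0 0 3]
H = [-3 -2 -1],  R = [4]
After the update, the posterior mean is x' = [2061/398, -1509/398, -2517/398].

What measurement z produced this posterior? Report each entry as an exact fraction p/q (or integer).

z = [-2]

x̄ = F·x = [-7, -5, -4]
P̄ = F·P·Fᵀ + Q = [59 -13 -20; -13 22 8; -20 8 19]
S = H·P̄·Hᵀ + R = [398]
K = P̄·Hᵀ·S⁻¹ = [-131/398; -13/398; 25/398]
x' − x̄ = [4847/398, 481/398, -925/398] = K·y
y = (KᵀK)⁻¹·Kᵀ·(x' − x̄) = [-37]
z = y + H·x̄ = [-37] + [35] = [-2]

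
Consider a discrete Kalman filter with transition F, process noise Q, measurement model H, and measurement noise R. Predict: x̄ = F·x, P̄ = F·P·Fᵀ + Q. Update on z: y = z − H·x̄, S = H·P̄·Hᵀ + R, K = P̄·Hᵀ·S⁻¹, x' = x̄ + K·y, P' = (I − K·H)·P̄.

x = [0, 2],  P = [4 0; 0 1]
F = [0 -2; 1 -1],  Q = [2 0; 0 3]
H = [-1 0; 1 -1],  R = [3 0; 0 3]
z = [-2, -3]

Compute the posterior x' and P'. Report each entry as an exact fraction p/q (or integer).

x' = [-44/101, 160/101]
P' = [186/101 150/101; 150/101 336/101]

x̄ = F·x = [-4, -2]
P̄ = F·P·Fᵀ + Q = [6 2; 2 8]
y = z − H·x̄ = [-6, -1]
S = H·P̄·Hᵀ + R = [9 -4; -4 13]
K = P̄·Hᵀ·S⁻¹ = [-62/101 12/101; -50/101 -62/101]
x' = x̄ + K·y = [-44/101, 160/101]
P' = (I − K·H)·P̄ = [186/101 150/101; 150/101 336/101]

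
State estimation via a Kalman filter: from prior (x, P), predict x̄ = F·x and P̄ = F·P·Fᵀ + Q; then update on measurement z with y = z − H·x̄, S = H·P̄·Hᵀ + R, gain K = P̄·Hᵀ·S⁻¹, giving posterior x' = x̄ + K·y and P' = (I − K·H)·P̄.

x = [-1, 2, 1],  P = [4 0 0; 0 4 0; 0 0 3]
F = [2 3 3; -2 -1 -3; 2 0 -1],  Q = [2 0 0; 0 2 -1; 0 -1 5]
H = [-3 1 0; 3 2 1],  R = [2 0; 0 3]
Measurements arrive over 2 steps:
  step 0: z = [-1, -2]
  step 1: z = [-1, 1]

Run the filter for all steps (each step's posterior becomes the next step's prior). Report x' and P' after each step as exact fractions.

step 0: x̄ = F·x = [7, -3, -3]
step 0: P̄ = F·P·Fᵀ + Q = [81 -55 7; -55 49 -8; 7 -8 24]
step 0: y = z − H·x̄ = [23, -14]
step 0: S = H·P̄·Hᵀ + R = [1110 -495; -495 302]
step 0: K = P̄·Hᵀ·S⁻¹ = [-20696/90195 526/6013; 3929/12885 216/859; 5597/90195 1189/6013]
step 0: x' = x̄ + K·y = [44897/90195, 6352/12885, -391544/90195]
step 0: P' = (I − K·H)·P̄ = [33787/90195 8567/12885 -197629/90195; 8567/12885 33559/12885 -83099/12885; -197629/90195 -83099/12885 1809778/90195]
step 1: x̄ = F·x = [-951446/90195, 1040374/90195, 160446/30065]
step 1: P̄ = F·P·Fᵀ + Q = [6595363/90195 -8255777/90195 -1326603/30065; -8255777/90195 11216623/90195 1764292/30065; -1326603/30065 1764292/30065 1062139/30065]
step 1: y = z − H·x̄ = [-3984907/90195, 382447/90195]
step 1: S = H·P̄·Hᵀ + R = [120289942/90195 5074613/90195; 5074613/90195 5905087/90195]
step 1: K = P̄·Hᵀ·S⁻¹ = [-1796226684/7589898283 637111250/7589898283; 2189408057/7589898283 1921482976/7589898283; 1025087777/7589898283 1474728755/7589898283]
step 1: x' = x̄ + K·y = [1996554256/7589898283, -1035415003/7589898283, 1468291920/7589898283]
step 1: P' = (I − K·H)·P̄ = [1529179343/7589898283 995084661/7589898283 -4666373601/7589898283; 995084661/7589898283 7364070097/7589898283 -11948945249/7589898283; -4666373601/7589898283 -11948945249/7589898283 42321197566/7589898283]

step 0: x' = [44897/90195, 6352/12885, -391544/90195], P' = [33787/90195 8567/12885 -197629/90195; 8567/12885 33559/12885 -83099/12885; -197629/90195 -83099/12885 1809778/90195]
step 1: x' = [1996554256/7589898283, -1035415003/7589898283, 1468291920/7589898283], P' = [1529179343/7589898283 995084661/7589898283 -4666373601/7589898283; 995084661/7589898283 7364070097/7589898283 -11948945249/7589898283; -4666373601/7589898283 -11948945249/7589898283 42321197566/7589898283]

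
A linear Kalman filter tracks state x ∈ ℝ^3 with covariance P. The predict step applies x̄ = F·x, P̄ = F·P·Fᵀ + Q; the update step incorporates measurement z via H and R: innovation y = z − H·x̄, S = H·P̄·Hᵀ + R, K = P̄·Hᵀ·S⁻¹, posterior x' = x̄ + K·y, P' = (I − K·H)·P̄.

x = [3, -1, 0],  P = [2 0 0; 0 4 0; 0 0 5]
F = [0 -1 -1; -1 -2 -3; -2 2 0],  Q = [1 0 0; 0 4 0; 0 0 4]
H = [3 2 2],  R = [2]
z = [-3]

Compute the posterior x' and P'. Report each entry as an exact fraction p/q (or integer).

x̄ = F·x = [1, -1, -8]
P̄ = F·P·Fᵀ + Q = [10 23 -8; 23 67 -12; -8 -12 28]
y = z − H·x̄ = [12]
S = H·P̄·Hᵀ + R = [556]
K = P̄·Hᵀ·S⁻¹ = [15/139; 179/556; 2/139]
x' = x̄ + K·y = [319/139, 398/139, -1088/139]
P' = (I − K·H)·P̄ = [490/139 512/139 -1232/139; 512/139 5211/556 -2026/139; -1232/139 -2026/139 3876/139]

x' = [319/139, 398/139, -1088/139]
P' = [490/139 512/139 -1232/139; 512/139 5211/556 -2026/139; -1232/139 -2026/139 3876/139]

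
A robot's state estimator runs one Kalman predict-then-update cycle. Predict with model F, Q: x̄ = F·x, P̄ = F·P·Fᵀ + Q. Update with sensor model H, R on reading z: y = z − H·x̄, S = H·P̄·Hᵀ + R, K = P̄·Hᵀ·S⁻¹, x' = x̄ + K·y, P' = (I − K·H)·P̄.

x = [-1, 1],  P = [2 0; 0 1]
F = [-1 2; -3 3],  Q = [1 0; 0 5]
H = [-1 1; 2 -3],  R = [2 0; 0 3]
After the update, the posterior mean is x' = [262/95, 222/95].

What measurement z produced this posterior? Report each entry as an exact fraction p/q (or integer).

z = [-2, -2]

x̄ = F·x = [3, 6]
P̄ = F·P·Fᵀ + Q = [7 12; 12 32]
S = H·P̄·Hᵀ + R = [17 -50; -50 175]
K = P̄·Hᵀ·S⁻¹ = [-9/19 -124/475; -4/19 -224/475]
x' − x̄ = [-23/95, -348/95] = K·y
y = (KᵀK)⁻¹·Kᵀ·(x' − x̄) = [-5, 10]
z = y + H·x̄ = [-5, 10] + [3, -12] = [-2, -2]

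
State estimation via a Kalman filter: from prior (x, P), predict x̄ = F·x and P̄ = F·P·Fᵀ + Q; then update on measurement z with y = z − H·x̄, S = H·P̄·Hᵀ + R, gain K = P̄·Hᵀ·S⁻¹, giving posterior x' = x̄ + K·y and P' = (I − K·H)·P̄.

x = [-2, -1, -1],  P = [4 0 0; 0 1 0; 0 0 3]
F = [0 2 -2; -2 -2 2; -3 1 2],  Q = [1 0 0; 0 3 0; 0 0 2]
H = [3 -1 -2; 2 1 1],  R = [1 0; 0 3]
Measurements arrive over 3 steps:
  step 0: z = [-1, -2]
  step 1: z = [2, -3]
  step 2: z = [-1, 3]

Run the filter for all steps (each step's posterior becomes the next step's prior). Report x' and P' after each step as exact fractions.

step 0: x̄ = F·x = [0, 4, 3]
step 0: P̄ = F·P·Fᵀ + Q = [17 -16 -10; -16 35 34; -10 34 51]
step 0: y = z − H·x̄ = [9, -9]
step 0: S = H·P̄·Hᵀ + R = [745 -143; -143 121]
step 0: K = P̄·Hᵀ·S⁻¹ = [1061/6336 18401/69696; -295/1584 1493/17424; -109/704 2743/7744]
step 0: x' = x̄ + K·y = [-3365/3872, 1503/968, -6123/3872]
step 0: P' = (I − K·H)·P̄ = [22247/69696 -8413/17424 4929/7744; -8413/17424 16151/4356 -4811/1936; 4929/7744 -4811/1936 17615/7744]
step 1: x̄ = F·x = [12135/1936, -4385/968, 351/352]
step 1: P̄ = F·P·Fᵀ + Q = [780767/17424 -342665/8712 199/3168; -342665/8712 170459/4356 431/1584; 199/3168 431/1584 1727/576]
step 1: y = z − H·x̄ = [-18721/968, -46477/3872]
step 1: S = H·P̄·Hᵀ + R = [3013235/4356 3197635/17424; 3197635/17424 4727831/69696]
step 1: K = P̄·Hᵀ·S⁻¹ = [176920163/923139635 41311614/184627927; -243286097/923139635 24778552/184627927; -72182609/923139635 48299091/184627927]
step 1: x' = x̄ + K·y = [-114692656/923139635, -963790526/923139635, -582236477/923139635]
step 1: P' = (I − K·H)·P̄ = [245763696/923139635 -304077289/923139635 432224107/923139635; -304077289/923139635 2628611486/923139635 -1648778628/923139635; 432224107/923139635 -1648778628/923139635 1508816779/923139635]
step 2: x̄ = F·x = [-763108098/923139635, 198498682/184627927, -1784185512/923139635]
step 2: P̄ = F·P·Fᵀ + Q = [30663081719/923139635 -5358947300/184627927 342206976/923139635; -5358947300/184627927 5520400921/184627927 2326670/184627927; 342206976/923139635 2326670/184627927 2764691074/923139635]
step 2: y = z − H·x̄ = [-241938591/184627927, 5087327203/923139635]
step 2: S = H·P̄·Hᵀ + R = [94452022539/184627927 24735052007/184627927; 24735052007/184627927 50001590064/923139635]
step 2: K = P̄·Hᵀ·S⁻¹ = [1724723290038/9010756659613 2018580359593/9010756659613; -2370256400507/9010756659613 1181565385940/9010756659613; -708164399464/9010756659613 2375250216402/9010756659613]
step 2: x' = x̄ + K·y = [1415399941589/9010756659613, 19305214647221/9010756659613, -3397671208638/9010756659613]
step 2: P' = (I − K·H)·P̄ = [2397535832233/9010756659613 -2946545378035/9010756659613 4207214792348/9010756659613; -2946545378035/9010756659613 25344953561378/9010756659613 -15907166647488/9010756659613; 4207214792348/9010756659613 -15907166647488/9010756659613 14618487711998/9010756659613]

step 0: x' = [-3365/3872, 1503/968, -6123/3872], P' = [22247/69696 -8413/17424 4929/7744; -8413/17424 16151/4356 -4811/1936; 4929/7744 -4811/1936 17615/7744]
step 1: x' = [-114692656/923139635, -963790526/923139635, -582236477/923139635], P' = [245763696/923139635 -304077289/923139635 432224107/923139635; -304077289/923139635 2628611486/923139635 -1648778628/923139635; 432224107/923139635 -1648778628/923139635 1508816779/923139635]
step 2: x' = [1415399941589/9010756659613, 19305214647221/9010756659613, -3397671208638/9010756659613], P' = [2397535832233/9010756659613 -2946545378035/9010756659613 4207214792348/9010756659613; -2946545378035/9010756659613 25344953561378/9010756659613 -15907166647488/9010756659613; 4207214792348/9010756659613 -15907166647488/9010756659613 14618487711998/9010756659613]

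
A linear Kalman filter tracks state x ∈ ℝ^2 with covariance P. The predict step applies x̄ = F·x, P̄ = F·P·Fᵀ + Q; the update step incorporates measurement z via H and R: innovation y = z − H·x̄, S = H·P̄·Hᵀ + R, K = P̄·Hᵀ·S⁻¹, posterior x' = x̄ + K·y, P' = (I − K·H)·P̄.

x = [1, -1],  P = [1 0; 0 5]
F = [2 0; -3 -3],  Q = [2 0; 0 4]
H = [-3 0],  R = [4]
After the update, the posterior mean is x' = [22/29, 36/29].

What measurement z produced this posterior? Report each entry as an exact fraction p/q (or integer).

z = [-2]

x̄ = F·x = [2, 0]
P̄ = F·P·Fᵀ + Q = [6 -6; -6 58]
S = H·P̄·Hᵀ + R = [58]
K = P̄·Hᵀ·S⁻¹ = [-9/29; 9/29]
x' − x̄ = [-36/29, 36/29] = K·y
y = (KᵀK)⁻¹·Kᵀ·(x' − x̄) = [4]
z = y + H·x̄ = [4] + [-6] = [-2]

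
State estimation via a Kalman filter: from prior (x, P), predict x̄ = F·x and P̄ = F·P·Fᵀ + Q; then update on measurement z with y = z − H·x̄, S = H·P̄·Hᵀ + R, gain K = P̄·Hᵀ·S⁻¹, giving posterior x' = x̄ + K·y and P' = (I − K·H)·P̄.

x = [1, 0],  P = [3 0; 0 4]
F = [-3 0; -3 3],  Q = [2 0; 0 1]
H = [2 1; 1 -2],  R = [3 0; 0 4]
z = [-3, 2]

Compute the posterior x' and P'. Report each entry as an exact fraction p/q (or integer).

x' = [-2551/2987, -8279/5974]
P' = [1838/2987 -193/2987; -193/2987 22181/29870]

x̄ = F·x = [-3, -3]
P̄ = F·P·Fᵀ + Q = [29 27; 27 64]
y = z − H·x̄ = [6, -1]
S = H·P̄·Hᵀ + R = [291 -151; -151 181]
K = P̄·Hᵀ·S⁻¹ = [1161/2987 556/2987; 6107/29870 -11573/29870]
x' = x̄ + K·y = [-2551/2987, -8279/5974]
P' = (I − K·H)·P̄ = [1838/2987 -193/2987; -193/2987 22181/29870]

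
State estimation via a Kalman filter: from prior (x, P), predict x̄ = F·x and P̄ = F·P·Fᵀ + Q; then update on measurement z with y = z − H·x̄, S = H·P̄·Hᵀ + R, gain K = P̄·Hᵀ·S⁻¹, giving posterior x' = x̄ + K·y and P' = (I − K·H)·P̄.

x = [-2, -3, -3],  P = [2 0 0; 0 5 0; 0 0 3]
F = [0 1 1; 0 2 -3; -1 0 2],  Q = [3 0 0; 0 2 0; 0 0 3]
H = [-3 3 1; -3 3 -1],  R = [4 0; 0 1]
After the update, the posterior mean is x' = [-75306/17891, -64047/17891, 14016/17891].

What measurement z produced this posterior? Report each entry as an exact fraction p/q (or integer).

z = [3, 1]

x̄ = F·x = [-6, 3, -4]
P̄ = F·P·Fᵀ + Q = [11 1 6; 1 49 -18; 6 -18 17]
S = H·P̄·Hᵀ + R = [399 505; 505 684]
K = P̄·Hᵀ·S⁻¹ = [1764/17891 -2244/17891; 4374/17891 1008/17891; 7325/17891 -7736/17891]
x' − x̄ = [32040/17891, -117720/17891, 85580/17891] = K·y
y = (KᵀK)⁻¹·Kᵀ·(x' − x̄) = [-20, -30]
z = y + H·x̄ = [-20, -30] + [23, 31] = [3, 1]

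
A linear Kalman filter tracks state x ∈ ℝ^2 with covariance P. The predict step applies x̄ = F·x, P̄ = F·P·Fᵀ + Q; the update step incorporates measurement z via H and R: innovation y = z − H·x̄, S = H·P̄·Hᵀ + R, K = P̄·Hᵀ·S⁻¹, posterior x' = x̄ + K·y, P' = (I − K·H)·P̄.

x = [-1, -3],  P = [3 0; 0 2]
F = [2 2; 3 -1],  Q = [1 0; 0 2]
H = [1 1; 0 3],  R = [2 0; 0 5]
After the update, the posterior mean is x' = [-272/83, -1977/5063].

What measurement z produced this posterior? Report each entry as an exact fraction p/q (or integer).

x̄ = F·x = [-8, 0]
P̄ = F·P·Fᵀ + Q = [21 14; 14 31]
S = H·P̄·Hᵀ + R = [82 135; 135 284]
K = P̄·Hᵀ·S⁻¹ = [70/83 -21/83; 225/5063 1551/5063]
x' − x̄ = [392/83, -1977/5063] = K·y
y = (KᵀK)⁻¹·Kᵀ·(x' − x̄) = [5, -2]
z = y + H·x̄ = [5, -2] + [-8, 0] = [-3, -2]

z = [-3, -2]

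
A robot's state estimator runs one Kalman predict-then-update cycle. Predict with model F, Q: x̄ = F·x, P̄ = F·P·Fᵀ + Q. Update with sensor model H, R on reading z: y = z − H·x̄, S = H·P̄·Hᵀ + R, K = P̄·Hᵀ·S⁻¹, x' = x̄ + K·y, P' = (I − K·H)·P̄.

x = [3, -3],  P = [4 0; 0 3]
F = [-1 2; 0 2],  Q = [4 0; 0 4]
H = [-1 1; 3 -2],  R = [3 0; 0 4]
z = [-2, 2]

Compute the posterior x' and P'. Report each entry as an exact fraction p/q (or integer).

x' = [-399/134, -685/134]
P' = [382/67 502/67; 502/67 706/67]

x̄ = F·x = [-9, -6]
P̄ = F·P·Fᵀ + Q = [20 12; 12 16]
y = z − H·x̄ = [-5, 17]
S = H·P̄·Hᵀ + R = [15 -32; -32 104]
K = P̄·Hᵀ·S⁻¹ = [40/67 71/134; 68/67 47/134]
x' = x̄ + K·y = [-399/134, -685/134]
P' = (I − K·H)·P̄ = [382/67 502/67; 502/67 706/67]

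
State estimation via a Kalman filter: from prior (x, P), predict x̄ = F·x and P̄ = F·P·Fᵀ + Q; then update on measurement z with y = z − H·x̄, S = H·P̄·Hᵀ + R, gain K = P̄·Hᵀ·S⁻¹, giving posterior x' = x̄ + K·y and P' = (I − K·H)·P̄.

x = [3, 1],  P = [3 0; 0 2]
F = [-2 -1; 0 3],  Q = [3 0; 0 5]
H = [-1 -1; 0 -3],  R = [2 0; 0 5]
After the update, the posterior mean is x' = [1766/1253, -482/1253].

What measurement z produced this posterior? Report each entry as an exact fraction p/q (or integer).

x̄ = F·x = [-7, 3]
P̄ = F·P·Fᵀ + Q = [17 -6; -6 23]
S = H·P̄·Hᵀ + R = [30 51; 51 212]
K = P̄·Hᵀ·S⁻¹ = [-3250/3759 367/1253; -85/3759 -401/1253]
x' − x̄ = [10537/1253, -4241/1253] = K·y
y = (KᵀK)⁻¹·Kᵀ·(x' − x̄) = [-6, 11]
z = y + H·x̄ = [-6, 11] + [4, -9] = [-2, 2]

z = [-2, 2]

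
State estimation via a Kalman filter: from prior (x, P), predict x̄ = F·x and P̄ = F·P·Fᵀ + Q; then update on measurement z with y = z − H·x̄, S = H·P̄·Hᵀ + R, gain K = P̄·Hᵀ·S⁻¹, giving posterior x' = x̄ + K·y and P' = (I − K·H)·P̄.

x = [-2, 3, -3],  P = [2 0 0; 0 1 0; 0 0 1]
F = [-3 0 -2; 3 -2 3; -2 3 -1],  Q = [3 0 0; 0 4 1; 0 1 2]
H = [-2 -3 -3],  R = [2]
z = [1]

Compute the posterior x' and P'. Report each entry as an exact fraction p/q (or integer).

x̄ = F·x = [12, -21, 16]
P̄ = F·P·Fᵀ + Q = [25 -24 14; -24 35 -20; 14 -20 20]
y = z − H·x̄ = [10]
S = H·P̄·Hᵀ + R = [117]
K = P̄·Hᵀ·S⁻¹ = [-20/117; 1/39; -28/117]
x' = x̄ + K·y = [1204/117, -809/39, 1592/117]
P' = (I − K·H)·P̄ = [2525/117 -916/39 1078/117; -916/39 454/13 -752/39; 1078/117 -752/39 1556/117]

x' = [1204/117, -809/39, 1592/117]
P' = [2525/117 -916/39 1078/117; -916/39 454/13 -752/39; 1078/117 -752/39 1556/117]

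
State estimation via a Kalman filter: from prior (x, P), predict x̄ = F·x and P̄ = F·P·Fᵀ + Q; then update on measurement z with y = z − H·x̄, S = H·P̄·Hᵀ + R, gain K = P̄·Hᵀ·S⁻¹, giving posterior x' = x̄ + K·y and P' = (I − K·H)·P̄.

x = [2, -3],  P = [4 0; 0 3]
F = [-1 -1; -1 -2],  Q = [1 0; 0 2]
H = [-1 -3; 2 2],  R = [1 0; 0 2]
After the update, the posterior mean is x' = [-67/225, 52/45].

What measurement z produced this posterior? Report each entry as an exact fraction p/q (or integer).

x̄ = F·x = [1, 4]
P̄ = F·P·Fᵀ + Q = [8 10; 10 18]
S = H·P̄·Hᵀ + R = [231 -204; -204 186]
K = P̄·Hᵀ·S⁻¹ = [46/225 94/225; -16/45 -4/45]
x' − x̄ = [-292/225, -128/45] = K·y
y = (KᵀK)⁻¹·Kᵀ·(x' − x̄) = [10, -8]
z = y + H·x̄ = [10, -8] + [-13, 10] = [-3, 2]

z = [-3, 2]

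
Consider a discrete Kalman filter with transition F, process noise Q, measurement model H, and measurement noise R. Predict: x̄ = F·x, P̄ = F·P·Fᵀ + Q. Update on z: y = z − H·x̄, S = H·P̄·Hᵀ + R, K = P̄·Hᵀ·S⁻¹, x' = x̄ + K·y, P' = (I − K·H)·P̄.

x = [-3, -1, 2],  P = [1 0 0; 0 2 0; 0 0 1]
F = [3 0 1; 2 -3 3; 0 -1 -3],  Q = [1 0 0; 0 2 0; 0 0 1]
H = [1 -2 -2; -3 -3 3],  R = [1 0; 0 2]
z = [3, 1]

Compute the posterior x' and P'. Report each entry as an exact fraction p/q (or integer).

x' = [-80799/11455, 9819/11455, -67163/11455]
P' = [460519/103095 -37753/34365 113566/34365; -37753/34365 4441/11455 -9232/11455; 113566/34365 -9232/11455 29344/11455]

x̄ = F·x = [-7, 3, -5]
P̄ = F·P·Fᵀ + Q = [11 9 -3; 9 33 -3; -3 -3 12]
y = z − H·x̄ = [6, 4]
S = H·P̄·Hᵀ + R = [144 93; 93 776]
K = P̄·Hᵀ·S⁻¹ = [5641/103095 -3281/34365; -9007/34365 -1633/11455; -7106/34365 1081/11455]
x' = x̄ + K·y = [-80799/11455, 9819/11455, -67163/11455]
P' = (I − K·H)·P̄ = [460519/103095 -37753/34365 113566/34365; -37753/34365 4441/11455 -9232/11455; 113566/34365 -9232/11455 29344/11455]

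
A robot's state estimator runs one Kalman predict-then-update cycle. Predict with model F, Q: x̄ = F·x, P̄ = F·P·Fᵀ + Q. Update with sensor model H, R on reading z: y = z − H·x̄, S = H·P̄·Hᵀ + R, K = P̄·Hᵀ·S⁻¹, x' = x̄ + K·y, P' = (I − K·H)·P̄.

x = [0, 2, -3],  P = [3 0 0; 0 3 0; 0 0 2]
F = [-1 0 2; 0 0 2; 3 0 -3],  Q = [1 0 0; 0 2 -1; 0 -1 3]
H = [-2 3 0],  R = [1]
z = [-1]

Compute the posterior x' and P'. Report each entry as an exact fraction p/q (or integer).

x' = [-6, -188/43, 402/43]
P' = [12 8 -21; 8 234/43 -601/43; -21 -601/43 2055/43]

x̄ = F·x = [-6, -6, 9]
P̄ = F·P·Fᵀ + Q = [12 8 -21; 8 10 -13; -21 -13 48]
y = z − H·x̄ = [5]
S = H·P̄·Hᵀ + R = [43]
K = P̄·Hᵀ·S⁻¹ = [0; 14/43; 3/43]
x' = x̄ + K·y = [-6, -188/43, 402/43]
P' = (I − K·H)·P̄ = [12 8 -21; 8 234/43 -601/43; -21 -601/43 2055/43]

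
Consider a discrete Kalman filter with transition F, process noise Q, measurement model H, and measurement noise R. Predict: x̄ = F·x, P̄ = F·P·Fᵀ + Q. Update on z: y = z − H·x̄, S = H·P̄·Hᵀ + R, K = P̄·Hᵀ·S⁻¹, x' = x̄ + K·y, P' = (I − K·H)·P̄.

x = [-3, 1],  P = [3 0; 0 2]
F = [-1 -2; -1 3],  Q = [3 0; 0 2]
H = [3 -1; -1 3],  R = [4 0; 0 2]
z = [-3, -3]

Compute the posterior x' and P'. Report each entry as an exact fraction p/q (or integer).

x' = [-1019/941, -3382/2823]
P' = [515/941 237/941; 237/941 2743/8469]

x̄ = F·x = [1, 6]
P̄ = F·P·Fᵀ + Q = [14 -9; -9 23]
y = z − H·x̄ = [0, -20]
S = H·P̄·Hᵀ + R = [207 -201; -201 277]
K = P̄·Hᵀ·S⁻¹ = [327/941 98/941; 914/8469 1016/2823]
x' = x̄ + K·y = [-1019/941, -3382/2823]
P' = (I − K·H)·P̄ = [515/941 237/941; 237/941 2743/8469]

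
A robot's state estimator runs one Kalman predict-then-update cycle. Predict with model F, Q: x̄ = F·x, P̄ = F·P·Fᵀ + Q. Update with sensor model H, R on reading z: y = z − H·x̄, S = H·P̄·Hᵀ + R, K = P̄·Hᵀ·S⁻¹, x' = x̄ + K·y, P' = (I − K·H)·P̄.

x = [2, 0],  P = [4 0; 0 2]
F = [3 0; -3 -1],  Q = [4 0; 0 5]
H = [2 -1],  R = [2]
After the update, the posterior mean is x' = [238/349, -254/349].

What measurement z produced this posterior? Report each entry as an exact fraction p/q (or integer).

z = [2]

x̄ = F·x = [6, -6]
P̄ = F·P·Fᵀ + Q = [40 -36; -36 43]
S = H·P̄·Hᵀ + R = [349]
K = P̄·Hᵀ·S⁻¹ = [116/349; -115/349]
x' − x̄ = [-1856/349, 1840/349] = K·y
y = (KᵀK)⁻¹·Kᵀ·(x' − x̄) = [-16]
z = y + H·x̄ = [-16] + [18] = [2]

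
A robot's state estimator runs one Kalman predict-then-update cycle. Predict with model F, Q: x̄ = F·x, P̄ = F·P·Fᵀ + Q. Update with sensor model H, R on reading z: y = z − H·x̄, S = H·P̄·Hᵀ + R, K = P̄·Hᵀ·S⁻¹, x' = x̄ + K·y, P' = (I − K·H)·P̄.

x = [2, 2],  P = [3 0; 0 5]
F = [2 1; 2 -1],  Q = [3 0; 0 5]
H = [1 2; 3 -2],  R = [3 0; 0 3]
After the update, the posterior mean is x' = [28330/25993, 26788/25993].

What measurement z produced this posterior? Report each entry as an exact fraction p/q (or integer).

x̄ = F·x = [6, 2]
P̄ = F·P·Fᵀ + Q = [20 7; 7 22]
S = H·P̄·Hᵀ + R = [139 0; 0 187]
K = P̄·Hᵀ·S⁻¹ = [34/139 46/187; 51/139 -23/187]
x' − x̄ = [-127628/25993, -25198/25993] = K·y
y = (KᵀK)⁻¹·Kᵀ·(x' − x̄) = [-7, -13]
z = y + H·x̄ = [-7, -13] + [10, 14] = [3, 1]

z = [3, 1]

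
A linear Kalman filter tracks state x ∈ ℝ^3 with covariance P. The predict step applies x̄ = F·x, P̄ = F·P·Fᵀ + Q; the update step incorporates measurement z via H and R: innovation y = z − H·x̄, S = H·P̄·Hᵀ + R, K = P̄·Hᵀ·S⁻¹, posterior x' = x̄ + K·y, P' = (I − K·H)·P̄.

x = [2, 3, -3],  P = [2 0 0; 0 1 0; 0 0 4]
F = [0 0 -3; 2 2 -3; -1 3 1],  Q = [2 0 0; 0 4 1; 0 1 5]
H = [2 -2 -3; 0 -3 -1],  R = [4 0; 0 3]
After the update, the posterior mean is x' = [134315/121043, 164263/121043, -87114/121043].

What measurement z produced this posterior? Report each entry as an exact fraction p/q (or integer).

x̄ = F·x = [9, 19, 4]
P̄ = F·P·Fᵀ + Q = [38 36 -12; 36 52 -9; -12 -9 20]
S = H·P̄·Hᵀ + R = [292 81; 81 437]
K = P̄·Hᵀ·S⁻¹ = [25256/121043 -31272/121043; 9722/121043 -42519/121043; -29409/121043 7390/121043]
x' − x̄ = [-955072/121043, -2135554/121043, -571286/121043] = K·y
y = (KᵀK)⁻¹·Kᵀ·(x' − x̄) = [34, 58]
z = y + H·x̄ = [34, 58] + [-32, -61] = [2, -3]

z = [2, -3]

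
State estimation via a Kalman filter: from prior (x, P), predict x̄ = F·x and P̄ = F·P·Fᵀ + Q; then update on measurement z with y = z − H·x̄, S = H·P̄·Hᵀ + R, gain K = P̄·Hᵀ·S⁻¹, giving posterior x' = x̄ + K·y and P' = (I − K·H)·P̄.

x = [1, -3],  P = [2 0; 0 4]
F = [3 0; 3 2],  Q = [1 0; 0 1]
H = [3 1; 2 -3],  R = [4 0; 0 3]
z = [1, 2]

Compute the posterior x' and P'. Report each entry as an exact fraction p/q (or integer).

x' = [7808/14305, -17713/42915]
P' = [4509/14305 1777/14305; 1777/14305 15083/42915]

x̄ = F·x = [3, -3]
P̄ = F·P·Fᵀ + Q = [19 18; 18 35]
y = z − H·x̄ = [-5, -13]
S = H·P̄·Hᵀ + R = [318 -117; -117 178]
K = P̄·Hᵀ·S⁻¹ = [3826/14305 1229/14305; 7769/42915 -3843/14305]
x' = x̄ + K·y = [7808/14305, -17713/42915]
P' = (I − K·H)·P̄ = [4509/14305 1777/14305; 1777/14305 15083/42915]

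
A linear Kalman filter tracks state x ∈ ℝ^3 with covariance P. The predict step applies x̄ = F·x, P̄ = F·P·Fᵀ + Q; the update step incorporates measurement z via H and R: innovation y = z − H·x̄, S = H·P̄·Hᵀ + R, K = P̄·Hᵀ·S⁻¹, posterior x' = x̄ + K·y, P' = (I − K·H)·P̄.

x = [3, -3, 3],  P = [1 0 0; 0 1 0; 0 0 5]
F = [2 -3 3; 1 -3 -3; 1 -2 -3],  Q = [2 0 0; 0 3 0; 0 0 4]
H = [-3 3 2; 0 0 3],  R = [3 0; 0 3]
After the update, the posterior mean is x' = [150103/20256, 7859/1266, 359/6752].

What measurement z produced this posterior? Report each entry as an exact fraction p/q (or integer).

x̄ = F·x = [24, 3, 0]
P̄ = F·P·Fᵀ + Q = [60 -34 -37; -34 58 52; -37 52 54]
S = H·P̄·Hᵀ + R = [2961 1125; 1125 489]
K = P̄·Hᵀ·S⁻¹ = [-16403/60768 7981/20256; 215/3798 239/1266; 125/20256 2141/6752]
x' − x̄ = [-336041/20256, 4061/1266, 359/6752] = K·y
y = (KᵀK)⁻¹·Kᵀ·(x' − x̄) = [60, -1]
z = y + H·x̄ = [60, -1] + [-63, 0] = [-3, -1]

z = [-3, -1]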